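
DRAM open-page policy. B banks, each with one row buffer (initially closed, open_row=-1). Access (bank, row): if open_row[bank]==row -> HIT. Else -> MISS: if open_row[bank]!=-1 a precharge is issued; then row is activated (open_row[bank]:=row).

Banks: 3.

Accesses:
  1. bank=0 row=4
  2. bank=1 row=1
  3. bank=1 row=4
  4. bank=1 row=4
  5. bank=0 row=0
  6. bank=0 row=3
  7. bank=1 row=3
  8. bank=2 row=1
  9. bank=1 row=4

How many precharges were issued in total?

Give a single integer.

Answer: 5

Derivation:
Acc 1: bank0 row4 -> MISS (open row4); precharges=0
Acc 2: bank1 row1 -> MISS (open row1); precharges=0
Acc 3: bank1 row4 -> MISS (open row4); precharges=1
Acc 4: bank1 row4 -> HIT
Acc 5: bank0 row0 -> MISS (open row0); precharges=2
Acc 6: bank0 row3 -> MISS (open row3); precharges=3
Acc 7: bank1 row3 -> MISS (open row3); precharges=4
Acc 8: bank2 row1 -> MISS (open row1); precharges=4
Acc 9: bank1 row4 -> MISS (open row4); precharges=5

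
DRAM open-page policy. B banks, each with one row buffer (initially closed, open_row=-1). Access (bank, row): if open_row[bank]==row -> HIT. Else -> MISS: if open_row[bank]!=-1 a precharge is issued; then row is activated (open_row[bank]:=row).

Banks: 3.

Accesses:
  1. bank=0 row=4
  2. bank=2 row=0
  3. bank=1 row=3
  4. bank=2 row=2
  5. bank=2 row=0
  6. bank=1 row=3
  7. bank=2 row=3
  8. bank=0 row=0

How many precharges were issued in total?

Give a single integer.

Acc 1: bank0 row4 -> MISS (open row4); precharges=0
Acc 2: bank2 row0 -> MISS (open row0); precharges=0
Acc 3: bank1 row3 -> MISS (open row3); precharges=0
Acc 4: bank2 row2 -> MISS (open row2); precharges=1
Acc 5: bank2 row0 -> MISS (open row0); precharges=2
Acc 6: bank1 row3 -> HIT
Acc 7: bank2 row3 -> MISS (open row3); precharges=3
Acc 8: bank0 row0 -> MISS (open row0); precharges=4

Answer: 4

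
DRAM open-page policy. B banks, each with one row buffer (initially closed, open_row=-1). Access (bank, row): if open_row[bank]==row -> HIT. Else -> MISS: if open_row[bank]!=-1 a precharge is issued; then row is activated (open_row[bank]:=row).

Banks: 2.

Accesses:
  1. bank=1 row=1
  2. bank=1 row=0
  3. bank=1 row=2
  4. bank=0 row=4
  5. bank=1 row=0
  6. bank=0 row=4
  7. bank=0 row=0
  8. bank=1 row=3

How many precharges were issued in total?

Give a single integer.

Answer: 5

Derivation:
Acc 1: bank1 row1 -> MISS (open row1); precharges=0
Acc 2: bank1 row0 -> MISS (open row0); precharges=1
Acc 3: bank1 row2 -> MISS (open row2); precharges=2
Acc 4: bank0 row4 -> MISS (open row4); precharges=2
Acc 5: bank1 row0 -> MISS (open row0); precharges=3
Acc 6: bank0 row4 -> HIT
Acc 7: bank0 row0 -> MISS (open row0); precharges=4
Acc 8: bank1 row3 -> MISS (open row3); precharges=5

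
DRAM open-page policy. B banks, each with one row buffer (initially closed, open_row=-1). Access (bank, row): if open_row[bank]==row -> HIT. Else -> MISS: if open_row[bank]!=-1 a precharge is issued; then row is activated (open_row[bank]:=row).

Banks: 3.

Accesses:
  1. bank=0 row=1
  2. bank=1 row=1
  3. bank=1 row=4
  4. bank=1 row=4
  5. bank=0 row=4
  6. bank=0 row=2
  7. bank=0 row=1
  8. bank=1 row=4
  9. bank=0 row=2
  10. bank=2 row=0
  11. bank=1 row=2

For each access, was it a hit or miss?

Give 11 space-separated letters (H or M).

Acc 1: bank0 row1 -> MISS (open row1); precharges=0
Acc 2: bank1 row1 -> MISS (open row1); precharges=0
Acc 3: bank1 row4 -> MISS (open row4); precharges=1
Acc 4: bank1 row4 -> HIT
Acc 5: bank0 row4 -> MISS (open row4); precharges=2
Acc 6: bank0 row2 -> MISS (open row2); precharges=3
Acc 7: bank0 row1 -> MISS (open row1); precharges=4
Acc 8: bank1 row4 -> HIT
Acc 9: bank0 row2 -> MISS (open row2); precharges=5
Acc 10: bank2 row0 -> MISS (open row0); precharges=5
Acc 11: bank1 row2 -> MISS (open row2); precharges=6

Answer: M M M H M M M H M M M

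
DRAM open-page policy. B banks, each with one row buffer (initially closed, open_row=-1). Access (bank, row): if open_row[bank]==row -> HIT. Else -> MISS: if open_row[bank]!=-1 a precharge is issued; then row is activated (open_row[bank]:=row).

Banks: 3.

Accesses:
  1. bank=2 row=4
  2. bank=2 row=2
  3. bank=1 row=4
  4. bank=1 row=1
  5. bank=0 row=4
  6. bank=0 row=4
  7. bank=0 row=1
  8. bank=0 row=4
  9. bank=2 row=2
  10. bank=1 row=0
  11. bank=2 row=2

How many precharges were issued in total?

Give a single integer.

Answer: 5

Derivation:
Acc 1: bank2 row4 -> MISS (open row4); precharges=0
Acc 2: bank2 row2 -> MISS (open row2); precharges=1
Acc 3: bank1 row4 -> MISS (open row4); precharges=1
Acc 4: bank1 row1 -> MISS (open row1); precharges=2
Acc 5: bank0 row4 -> MISS (open row4); precharges=2
Acc 6: bank0 row4 -> HIT
Acc 7: bank0 row1 -> MISS (open row1); precharges=3
Acc 8: bank0 row4 -> MISS (open row4); precharges=4
Acc 9: bank2 row2 -> HIT
Acc 10: bank1 row0 -> MISS (open row0); precharges=5
Acc 11: bank2 row2 -> HIT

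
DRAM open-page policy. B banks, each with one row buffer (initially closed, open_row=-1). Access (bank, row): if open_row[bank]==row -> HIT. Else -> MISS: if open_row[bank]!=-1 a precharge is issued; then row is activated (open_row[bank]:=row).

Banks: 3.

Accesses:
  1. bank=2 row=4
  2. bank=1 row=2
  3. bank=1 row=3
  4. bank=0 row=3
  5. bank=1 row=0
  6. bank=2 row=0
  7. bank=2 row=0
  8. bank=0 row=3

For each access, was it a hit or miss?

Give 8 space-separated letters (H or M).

Answer: M M M M M M H H

Derivation:
Acc 1: bank2 row4 -> MISS (open row4); precharges=0
Acc 2: bank1 row2 -> MISS (open row2); precharges=0
Acc 3: bank1 row3 -> MISS (open row3); precharges=1
Acc 4: bank0 row3 -> MISS (open row3); precharges=1
Acc 5: bank1 row0 -> MISS (open row0); precharges=2
Acc 6: bank2 row0 -> MISS (open row0); precharges=3
Acc 7: bank2 row0 -> HIT
Acc 8: bank0 row3 -> HIT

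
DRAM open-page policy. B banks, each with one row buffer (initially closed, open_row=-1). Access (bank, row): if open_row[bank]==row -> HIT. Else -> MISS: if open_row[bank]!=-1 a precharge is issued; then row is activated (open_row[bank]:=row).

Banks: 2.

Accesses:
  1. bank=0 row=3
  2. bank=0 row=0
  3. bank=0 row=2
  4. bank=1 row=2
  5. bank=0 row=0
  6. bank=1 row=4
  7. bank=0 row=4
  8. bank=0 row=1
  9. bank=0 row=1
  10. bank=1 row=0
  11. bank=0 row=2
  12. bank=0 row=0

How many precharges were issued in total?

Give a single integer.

Acc 1: bank0 row3 -> MISS (open row3); precharges=0
Acc 2: bank0 row0 -> MISS (open row0); precharges=1
Acc 3: bank0 row2 -> MISS (open row2); precharges=2
Acc 4: bank1 row2 -> MISS (open row2); precharges=2
Acc 5: bank0 row0 -> MISS (open row0); precharges=3
Acc 6: bank1 row4 -> MISS (open row4); precharges=4
Acc 7: bank0 row4 -> MISS (open row4); precharges=5
Acc 8: bank0 row1 -> MISS (open row1); precharges=6
Acc 9: bank0 row1 -> HIT
Acc 10: bank1 row0 -> MISS (open row0); precharges=7
Acc 11: bank0 row2 -> MISS (open row2); precharges=8
Acc 12: bank0 row0 -> MISS (open row0); precharges=9

Answer: 9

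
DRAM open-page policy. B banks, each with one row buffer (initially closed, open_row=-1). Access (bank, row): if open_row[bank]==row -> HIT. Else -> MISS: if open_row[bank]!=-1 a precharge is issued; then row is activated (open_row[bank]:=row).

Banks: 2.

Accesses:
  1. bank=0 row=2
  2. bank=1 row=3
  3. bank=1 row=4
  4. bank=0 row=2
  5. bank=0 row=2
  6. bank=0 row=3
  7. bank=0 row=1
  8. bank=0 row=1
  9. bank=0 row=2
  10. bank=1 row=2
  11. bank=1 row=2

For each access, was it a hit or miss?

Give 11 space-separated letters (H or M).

Acc 1: bank0 row2 -> MISS (open row2); precharges=0
Acc 2: bank1 row3 -> MISS (open row3); precharges=0
Acc 3: bank1 row4 -> MISS (open row4); precharges=1
Acc 4: bank0 row2 -> HIT
Acc 5: bank0 row2 -> HIT
Acc 6: bank0 row3 -> MISS (open row3); precharges=2
Acc 7: bank0 row1 -> MISS (open row1); precharges=3
Acc 8: bank0 row1 -> HIT
Acc 9: bank0 row2 -> MISS (open row2); precharges=4
Acc 10: bank1 row2 -> MISS (open row2); precharges=5
Acc 11: bank1 row2 -> HIT

Answer: M M M H H M M H M M H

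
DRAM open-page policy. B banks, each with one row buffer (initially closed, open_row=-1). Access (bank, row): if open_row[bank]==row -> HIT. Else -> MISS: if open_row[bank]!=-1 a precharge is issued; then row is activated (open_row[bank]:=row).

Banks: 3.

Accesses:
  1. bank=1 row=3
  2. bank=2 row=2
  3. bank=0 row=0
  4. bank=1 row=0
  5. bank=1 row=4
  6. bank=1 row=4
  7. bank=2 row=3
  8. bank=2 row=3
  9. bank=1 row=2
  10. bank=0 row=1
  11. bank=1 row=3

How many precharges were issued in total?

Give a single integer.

Answer: 6

Derivation:
Acc 1: bank1 row3 -> MISS (open row3); precharges=0
Acc 2: bank2 row2 -> MISS (open row2); precharges=0
Acc 3: bank0 row0 -> MISS (open row0); precharges=0
Acc 4: bank1 row0 -> MISS (open row0); precharges=1
Acc 5: bank1 row4 -> MISS (open row4); precharges=2
Acc 6: bank1 row4 -> HIT
Acc 7: bank2 row3 -> MISS (open row3); precharges=3
Acc 8: bank2 row3 -> HIT
Acc 9: bank1 row2 -> MISS (open row2); precharges=4
Acc 10: bank0 row1 -> MISS (open row1); precharges=5
Acc 11: bank1 row3 -> MISS (open row3); precharges=6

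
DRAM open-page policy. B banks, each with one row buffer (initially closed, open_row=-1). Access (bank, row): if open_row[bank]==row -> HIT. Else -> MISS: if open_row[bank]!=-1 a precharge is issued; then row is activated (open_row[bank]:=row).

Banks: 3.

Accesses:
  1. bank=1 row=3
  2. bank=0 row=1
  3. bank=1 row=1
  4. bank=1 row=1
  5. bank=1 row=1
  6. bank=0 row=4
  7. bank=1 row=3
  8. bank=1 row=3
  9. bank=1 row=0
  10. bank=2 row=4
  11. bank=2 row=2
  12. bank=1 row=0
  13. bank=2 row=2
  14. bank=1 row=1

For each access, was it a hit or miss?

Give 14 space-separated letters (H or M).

Answer: M M M H H M M H M M M H H M

Derivation:
Acc 1: bank1 row3 -> MISS (open row3); precharges=0
Acc 2: bank0 row1 -> MISS (open row1); precharges=0
Acc 3: bank1 row1 -> MISS (open row1); precharges=1
Acc 4: bank1 row1 -> HIT
Acc 5: bank1 row1 -> HIT
Acc 6: bank0 row4 -> MISS (open row4); precharges=2
Acc 7: bank1 row3 -> MISS (open row3); precharges=3
Acc 8: bank1 row3 -> HIT
Acc 9: bank1 row0 -> MISS (open row0); precharges=4
Acc 10: bank2 row4 -> MISS (open row4); precharges=4
Acc 11: bank2 row2 -> MISS (open row2); precharges=5
Acc 12: bank1 row0 -> HIT
Acc 13: bank2 row2 -> HIT
Acc 14: bank1 row1 -> MISS (open row1); precharges=6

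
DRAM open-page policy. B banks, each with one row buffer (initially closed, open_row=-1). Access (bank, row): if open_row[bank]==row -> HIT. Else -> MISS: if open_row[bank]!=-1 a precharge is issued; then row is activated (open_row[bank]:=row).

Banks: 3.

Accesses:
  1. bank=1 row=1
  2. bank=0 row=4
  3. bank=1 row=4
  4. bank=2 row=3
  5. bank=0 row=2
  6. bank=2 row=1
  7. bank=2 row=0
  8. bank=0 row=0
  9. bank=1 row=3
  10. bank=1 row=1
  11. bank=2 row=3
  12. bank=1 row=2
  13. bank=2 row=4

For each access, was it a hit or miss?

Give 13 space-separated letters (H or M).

Acc 1: bank1 row1 -> MISS (open row1); precharges=0
Acc 2: bank0 row4 -> MISS (open row4); precharges=0
Acc 3: bank1 row4 -> MISS (open row4); precharges=1
Acc 4: bank2 row3 -> MISS (open row3); precharges=1
Acc 5: bank0 row2 -> MISS (open row2); precharges=2
Acc 6: bank2 row1 -> MISS (open row1); precharges=3
Acc 7: bank2 row0 -> MISS (open row0); precharges=4
Acc 8: bank0 row0 -> MISS (open row0); precharges=5
Acc 9: bank1 row3 -> MISS (open row3); precharges=6
Acc 10: bank1 row1 -> MISS (open row1); precharges=7
Acc 11: bank2 row3 -> MISS (open row3); precharges=8
Acc 12: bank1 row2 -> MISS (open row2); precharges=9
Acc 13: bank2 row4 -> MISS (open row4); precharges=10

Answer: M M M M M M M M M M M M M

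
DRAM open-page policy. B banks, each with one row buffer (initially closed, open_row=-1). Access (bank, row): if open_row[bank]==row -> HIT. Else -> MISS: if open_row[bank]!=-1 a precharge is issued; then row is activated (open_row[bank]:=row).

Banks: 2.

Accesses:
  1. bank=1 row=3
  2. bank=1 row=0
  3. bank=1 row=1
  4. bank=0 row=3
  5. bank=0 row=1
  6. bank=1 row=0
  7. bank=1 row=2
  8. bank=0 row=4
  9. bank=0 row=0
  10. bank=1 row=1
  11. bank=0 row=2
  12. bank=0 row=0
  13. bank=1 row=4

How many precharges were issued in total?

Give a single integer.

Acc 1: bank1 row3 -> MISS (open row3); precharges=0
Acc 2: bank1 row0 -> MISS (open row0); precharges=1
Acc 3: bank1 row1 -> MISS (open row1); precharges=2
Acc 4: bank0 row3 -> MISS (open row3); precharges=2
Acc 5: bank0 row1 -> MISS (open row1); precharges=3
Acc 6: bank1 row0 -> MISS (open row0); precharges=4
Acc 7: bank1 row2 -> MISS (open row2); precharges=5
Acc 8: bank0 row4 -> MISS (open row4); precharges=6
Acc 9: bank0 row0 -> MISS (open row0); precharges=7
Acc 10: bank1 row1 -> MISS (open row1); precharges=8
Acc 11: bank0 row2 -> MISS (open row2); precharges=9
Acc 12: bank0 row0 -> MISS (open row0); precharges=10
Acc 13: bank1 row4 -> MISS (open row4); precharges=11

Answer: 11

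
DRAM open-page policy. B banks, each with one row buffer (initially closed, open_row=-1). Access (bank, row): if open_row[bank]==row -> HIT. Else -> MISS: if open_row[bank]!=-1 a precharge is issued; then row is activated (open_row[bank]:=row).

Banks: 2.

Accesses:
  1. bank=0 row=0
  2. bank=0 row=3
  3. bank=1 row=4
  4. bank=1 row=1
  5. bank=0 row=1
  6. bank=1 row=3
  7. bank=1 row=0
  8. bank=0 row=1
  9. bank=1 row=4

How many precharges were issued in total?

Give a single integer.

Acc 1: bank0 row0 -> MISS (open row0); precharges=0
Acc 2: bank0 row3 -> MISS (open row3); precharges=1
Acc 3: bank1 row4 -> MISS (open row4); precharges=1
Acc 4: bank1 row1 -> MISS (open row1); precharges=2
Acc 5: bank0 row1 -> MISS (open row1); precharges=3
Acc 6: bank1 row3 -> MISS (open row3); precharges=4
Acc 7: bank1 row0 -> MISS (open row0); precharges=5
Acc 8: bank0 row1 -> HIT
Acc 9: bank1 row4 -> MISS (open row4); precharges=6

Answer: 6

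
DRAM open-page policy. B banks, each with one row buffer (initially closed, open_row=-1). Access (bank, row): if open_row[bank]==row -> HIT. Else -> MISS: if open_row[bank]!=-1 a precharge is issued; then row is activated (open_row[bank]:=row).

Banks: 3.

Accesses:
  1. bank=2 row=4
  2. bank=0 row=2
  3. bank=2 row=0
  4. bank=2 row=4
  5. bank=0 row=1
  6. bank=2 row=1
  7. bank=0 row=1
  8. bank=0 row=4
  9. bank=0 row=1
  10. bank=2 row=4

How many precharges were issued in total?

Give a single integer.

Acc 1: bank2 row4 -> MISS (open row4); precharges=0
Acc 2: bank0 row2 -> MISS (open row2); precharges=0
Acc 3: bank2 row0 -> MISS (open row0); precharges=1
Acc 4: bank2 row4 -> MISS (open row4); precharges=2
Acc 5: bank0 row1 -> MISS (open row1); precharges=3
Acc 6: bank2 row1 -> MISS (open row1); precharges=4
Acc 7: bank0 row1 -> HIT
Acc 8: bank0 row4 -> MISS (open row4); precharges=5
Acc 9: bank0 row1 -> MISS (open row1); precharges=6
Acc 10: bank2 row4 -> MISS (open row4); precharges=7

Answer: 7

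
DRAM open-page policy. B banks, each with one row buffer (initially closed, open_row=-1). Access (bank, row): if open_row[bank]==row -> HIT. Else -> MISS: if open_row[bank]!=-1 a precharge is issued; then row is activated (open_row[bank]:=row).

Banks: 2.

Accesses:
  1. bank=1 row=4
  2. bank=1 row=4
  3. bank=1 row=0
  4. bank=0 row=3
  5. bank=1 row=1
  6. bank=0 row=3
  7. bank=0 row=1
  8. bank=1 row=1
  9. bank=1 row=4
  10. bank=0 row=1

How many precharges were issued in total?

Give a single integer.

Answer: 4

Derivation:
Acc 1: bank1 row4 -> MISS (open row4); precharges=0
Acc 2: bank1 row4 -> HIT
Acc 3: bank1 row0 -> MISS (open row0); precharges=1
Acc 4: bank0 row3 -> MISS (open row3); precharges=1
Acc 5: bank1 row1 -> MISS (open row1); precharges=2
Acc 6: bank0 row3 -> HIT
Acc 7: bank0 row1 -> MISS (open row1); precharges=3
Acc 8: bank1 row1 -> HIT
Acc 9: bank1 row4 -> MISS (open row4); precharges=4
Acc 10: bank0 row1 -> HIT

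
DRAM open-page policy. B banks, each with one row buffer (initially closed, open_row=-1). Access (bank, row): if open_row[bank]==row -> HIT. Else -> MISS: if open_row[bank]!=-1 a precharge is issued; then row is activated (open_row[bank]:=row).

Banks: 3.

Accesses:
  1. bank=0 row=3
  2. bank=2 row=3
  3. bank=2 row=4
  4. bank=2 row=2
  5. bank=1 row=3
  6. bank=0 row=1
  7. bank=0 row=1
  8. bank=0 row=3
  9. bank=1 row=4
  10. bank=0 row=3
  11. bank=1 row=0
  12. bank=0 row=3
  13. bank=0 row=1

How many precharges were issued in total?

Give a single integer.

Answer: 7

Derivation:
Acc 1: bank0 row3 -> MISS (open row3); precharges=0
Acc 2: bank2 row3 -> MISS (open row3); precharges=0
Acc 3: bank2 row4 -> MISS (open row4); precharges=1
Acc 4: bank2 row2 -> MISS (open row2); precharges=2
Acc 5: bank1 row3 -> MISS (open row3); precharges=2
Acc 6: bank0 row1 -> MISS (open row1); precharges=3
Acc 7: bank0 row1 -> HIT
Acc 8: bank0 row3 -> MISS (open row3); precharges=4
Acc 9: bank1 row4 -> MISS (open row4); precharges=5
Acc 10: bank0 row3 -> HIT
Acc 11: bank1 row0 -> MISS (open row0); precharges=6
Acc 12: bank0 row3 -> HIT
Acc 13: bank0 row1 -> MISS (open row1); precharges=7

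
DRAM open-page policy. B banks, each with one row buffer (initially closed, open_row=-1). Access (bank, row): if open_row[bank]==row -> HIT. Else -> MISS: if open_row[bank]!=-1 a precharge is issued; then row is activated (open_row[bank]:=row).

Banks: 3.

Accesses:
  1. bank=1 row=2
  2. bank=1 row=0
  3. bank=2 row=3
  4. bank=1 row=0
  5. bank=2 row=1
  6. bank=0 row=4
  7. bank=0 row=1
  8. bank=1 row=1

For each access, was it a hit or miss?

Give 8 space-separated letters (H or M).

Acc 1: bank1 row2 -> MISS (open row2); precharges=0
Acc 2: bank1 row0 -> MISS (open row0); precharges=1
Acc 3: bank2 row3 -> MISS (open row3); precharges=1
Acc 4: bank1 row0 -> HIT
Acc 5: bank2 row1 -> MISS (open row1); precharges=2
Acc 6: bank0 row4 -> MISS (open row4); precharges=2
Acc 7: bank0 row1 -> MISS (open row1); precharges=3
Acc 8: bank1 row1 -> MISS (open row1); precharges=4

Answer: M M M H M M M M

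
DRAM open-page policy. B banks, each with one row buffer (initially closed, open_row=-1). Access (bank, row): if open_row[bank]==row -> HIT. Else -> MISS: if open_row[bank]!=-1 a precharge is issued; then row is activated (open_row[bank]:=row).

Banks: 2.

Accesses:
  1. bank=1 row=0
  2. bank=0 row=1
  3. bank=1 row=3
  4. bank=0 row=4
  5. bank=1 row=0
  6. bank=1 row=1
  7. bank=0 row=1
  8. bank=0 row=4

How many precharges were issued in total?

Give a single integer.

Acc 1: bank1 row0 -> MISS (open row0); precharges=0
Acc 2: bank0 row1 -> MISS (open row1); precharges=0
Acc 3: bank1 row3 -> MISS (open row3); precharges=1
Acc 4: bank0 row4 -> MISS (open row4); precharges=2
Acc 5: bank1 row0 -> MISS (open row0); precharges=3
Acc 6: bank1 row1 -> MISS (open row1); precharges=4
Acc 7: bank0 row1 -> MISS (open row1); precharges=5
Acc 8: bank0 row4 -> MISS (open row4); precharges=6

Answer: 6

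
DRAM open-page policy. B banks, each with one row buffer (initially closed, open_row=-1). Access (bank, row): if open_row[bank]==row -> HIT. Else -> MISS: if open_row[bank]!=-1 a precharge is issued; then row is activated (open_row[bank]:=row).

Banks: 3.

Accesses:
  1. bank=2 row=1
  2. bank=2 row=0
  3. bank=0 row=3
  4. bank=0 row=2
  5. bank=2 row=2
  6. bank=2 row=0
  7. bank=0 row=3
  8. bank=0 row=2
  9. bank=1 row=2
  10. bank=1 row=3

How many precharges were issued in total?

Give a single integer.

Answer: 7

Derivation:
Acc 1: bank2 row1 -> MISS (open row1); precharges=0
Acc 2: bank2 row0 -> MISS (open row0); precharges=1
Acc 3: bank0 row3 -> MISS (open row3); precharges=1
Acc 4: bank0 row2 -> MISS (open row2); precharges=2
Acc 5: bank2 row2 -> MISS (open row2); precharges=3
Acc 6: bank2 row0 -> MISS (open row0); precharges=4
Acc 7: bank0 row3 -> MISS (open row3); precharges=5
Acc 8: bank0 row2 -> MISS (open row2); precharges=6
Acc 9: bank1 row2 -> MISS (open row2); precharges=6
Acc 10: bank1 row3 -> MISS (open row3); precharges=7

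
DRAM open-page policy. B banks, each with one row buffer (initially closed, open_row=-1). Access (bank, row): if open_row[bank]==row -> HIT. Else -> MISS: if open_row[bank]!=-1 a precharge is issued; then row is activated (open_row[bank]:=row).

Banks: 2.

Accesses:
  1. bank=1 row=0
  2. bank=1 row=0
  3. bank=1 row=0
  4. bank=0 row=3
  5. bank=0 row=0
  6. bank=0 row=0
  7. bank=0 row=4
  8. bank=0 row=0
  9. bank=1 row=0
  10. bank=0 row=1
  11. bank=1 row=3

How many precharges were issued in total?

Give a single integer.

Answer: 5

Derivation:
Acc 1: bank1 row0 -> MISS (open row0); precharges=0
Acc 2: bank1 row0 -> HIT
Acc 3: bank1 row0 -> HIT
Acc 4: bank0 row3 -> MISS (open row3); precharges=0
Acc 5: bank0 row0 -> MISS (open row0); precharges=1
Acc 6: bank0 row0 -> HIT
Acc 7: bank0 row4 -> MISS (open row4); precharges=2
Acc 8: bank0 row0 -> MISS (open row0); precharges=3
Acc 9: bank1 row0 -> HIT
Acc 10: bank0 row1 -> MISS (open row1); precharges=4
Acc 11: bank1 row3 -> MISS (open row3); precharges=5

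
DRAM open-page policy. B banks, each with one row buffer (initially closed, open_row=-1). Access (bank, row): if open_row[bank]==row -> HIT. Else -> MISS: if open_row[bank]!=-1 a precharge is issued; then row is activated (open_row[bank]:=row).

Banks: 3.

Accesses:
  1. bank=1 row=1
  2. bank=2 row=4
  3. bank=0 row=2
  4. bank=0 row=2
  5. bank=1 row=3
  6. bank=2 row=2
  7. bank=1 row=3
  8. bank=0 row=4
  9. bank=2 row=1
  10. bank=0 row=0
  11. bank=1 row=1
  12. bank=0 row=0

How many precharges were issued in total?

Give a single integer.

Answer: 6

Derivation:
Acc 1: bank1 row1 -> MISS (open row1); precharges=0
Acc 2: bank2 row4 -> MISS (open row4); precharges=0
Acc 3: bank0 row2 -> MISS (open row2); precharges=0
Acc 4: bank0 row2 -> HIT
Acc 5: bank1 row3 -> MISS (open row3); precharges=1
Acc 6: bank2 row2 -> MISS (open row2); precharges=2
Acc 7: bank1 row3 -> HIT
Acc 8: bank0 row4 -> MISS (open row4); precharges=3
Acc 9: bank2 row1 -> MISS (open row1); precharges=4
Acc 10: bank0 row0 -> MISS (open row0); precharges=5
Acc 11: bank1 row1 -> MISS (open row1); precharges=6
Acc 12: bank0 row0 -> HIT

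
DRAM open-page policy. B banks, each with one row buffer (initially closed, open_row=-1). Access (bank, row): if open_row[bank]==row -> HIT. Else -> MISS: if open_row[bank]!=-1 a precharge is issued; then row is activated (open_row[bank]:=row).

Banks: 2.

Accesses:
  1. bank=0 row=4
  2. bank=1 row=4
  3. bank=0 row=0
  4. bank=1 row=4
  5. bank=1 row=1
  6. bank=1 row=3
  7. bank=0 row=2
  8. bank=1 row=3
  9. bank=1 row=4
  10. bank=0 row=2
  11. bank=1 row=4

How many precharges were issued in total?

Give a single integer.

Answer: 5

Derivation:
Acc 1: bank0 row4 -> MISS (open row4); precharges=0
Acc 2: bank1 row4 -> MISS (open row4); precharges=0
Acc 3: bank0 row0 -> MISS (open row0); precharges=1
Acc 4: bank1 row4 -> HIT
Acc 5: bank1 row1 -> MISS (open row1); precharges=2
Acc 6: bank1 row3 -> MISS (open row3); precharges=3
Acc 7: bank0 row2 -> MISS (open row2); precharges=4
Acc 8: bank1 row3 -> HIT
Acc 9: bank1 row4 -> MISS (open row4); precharges=5
Acc 10: bank0 row2 -> HIT
Acc 11: bank1 row4 -> HIT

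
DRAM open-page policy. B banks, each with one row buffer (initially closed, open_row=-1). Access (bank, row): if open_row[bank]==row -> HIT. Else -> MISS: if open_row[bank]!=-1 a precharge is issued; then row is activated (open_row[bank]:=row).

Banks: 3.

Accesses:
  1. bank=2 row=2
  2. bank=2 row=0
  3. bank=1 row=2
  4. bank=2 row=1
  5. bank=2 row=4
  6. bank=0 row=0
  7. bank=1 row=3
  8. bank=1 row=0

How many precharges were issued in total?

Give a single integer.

Answer: 5

Derivation:
Acc 1: bank2 row2 -> MISS (open row2); precharges=0
Acc 2: bank2 row0 -> MISS (open row0); precharges=1
Acc 3: bank1 row2 -> MISS (open row2); precharges=1
Acc 4: bank2 row1 -> MISS (open row1); precharges=2
Acc 5: bank2 row4 -> MISS (open row4); precharges=3
Acc 6: bank0 row0 -> MISS (open row0); precharges=3
Acc 7: bank1 row3 -> MISS (open row3); precharges=4
Acc 8: bank1 row0 -> MISS (open row0); precharges=5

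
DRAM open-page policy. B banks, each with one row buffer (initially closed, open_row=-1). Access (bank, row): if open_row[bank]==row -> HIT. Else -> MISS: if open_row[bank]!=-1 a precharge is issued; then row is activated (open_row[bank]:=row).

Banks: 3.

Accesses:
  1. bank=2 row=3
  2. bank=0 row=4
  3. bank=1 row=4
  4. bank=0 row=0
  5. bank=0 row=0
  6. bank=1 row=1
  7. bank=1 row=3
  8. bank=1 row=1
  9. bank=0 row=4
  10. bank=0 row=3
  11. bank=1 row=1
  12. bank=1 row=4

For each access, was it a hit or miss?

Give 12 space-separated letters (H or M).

Answer: M M M M H M M M M M H M

Derivation:
Acc 1: bank2 row3 -> MISS (open row3); precharges=0
Acc 2: bank0 row4 -> MISS (open row4); precharges=0
Acc 3: bank1 row4 -> MISS (open row4); precharges=0
Acc 4: bank0 row0 -> MISS (open row0); precharges=1
Acc 5: bank0 row0 -> HIT
Acc 6: bank1 row1 -> MISS (open row1); precharges=2
Acc 7: bank1 row3 -> MISS (open row3); precharges=3
Acc 8: bank1 row1 -> MISS (open row1); precharges=4
Acc 9: bank0 row4 -> MISS (open row4); precharges=5
Acc 10: bank0 row3 -> MISS (open row3); precharges=6
Acc 11: bank1 row1 -> HIT
Acc 12: bank1 row4 -> MISS (open row4); precharges=7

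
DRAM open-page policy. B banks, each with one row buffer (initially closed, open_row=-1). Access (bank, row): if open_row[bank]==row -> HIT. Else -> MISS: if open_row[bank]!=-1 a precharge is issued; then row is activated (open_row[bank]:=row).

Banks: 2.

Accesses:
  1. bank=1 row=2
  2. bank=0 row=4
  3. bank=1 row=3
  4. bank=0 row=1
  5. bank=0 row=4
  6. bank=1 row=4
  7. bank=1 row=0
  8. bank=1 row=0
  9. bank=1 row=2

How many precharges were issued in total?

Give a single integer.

Acc 1: bank1 row2 -> MISS (open row2); precharges=0
Acc 2: bank0 row4 -> MISS (open row4); precharges=0
Acc 3: bank1 row3 -> MISS (open row3); precharges=1
Acc 4: bank0 row1 -> MISS (open row1); precharges=2
Acc 5: bank0 row4 -> MISS (open row4); precharges=3
Acc 6: bank1 row4 -> MISS (open row4); precharges=4
Acc 7: bank1 row0 -> MISS (open row0); precharges=5
Acc 8: bank1 row0 -> HIT
Acc 9: bank1 row2 -> MISS (open row2); precharges=6

Answer: 6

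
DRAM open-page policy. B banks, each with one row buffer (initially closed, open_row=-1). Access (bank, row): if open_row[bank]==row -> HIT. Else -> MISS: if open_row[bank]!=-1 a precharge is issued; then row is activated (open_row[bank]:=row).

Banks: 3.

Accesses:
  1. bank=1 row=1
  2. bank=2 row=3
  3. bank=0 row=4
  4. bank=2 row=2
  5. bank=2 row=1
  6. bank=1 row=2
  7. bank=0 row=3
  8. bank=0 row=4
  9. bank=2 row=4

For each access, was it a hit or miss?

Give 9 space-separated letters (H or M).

Acc 1: bank1 row1 -> MISS (open row1); precharges=0
Acc 2: bank2 row3 -> MISS (open row3); precharges=0
Acc 3: bank0 row4 -> MISS (open row4); precharges=0
Acc 4: bank2 row2 -> MISS (open row2); precharges=1
Acc 5: bank2 row1 -> MISS (open row1); precharges=2
Acc 6: bank1 row2 -> MISS (open row2); precharges=3
Acc 7: bank0 row3 -> MISS (open row3); precharges=4
Acc 8: bank0 row4 -> MISS (open row4); precharges=5
Acc 9: bank2 row4 -> MISS (open row4); precharges=6

Answer: M M M M M M M M M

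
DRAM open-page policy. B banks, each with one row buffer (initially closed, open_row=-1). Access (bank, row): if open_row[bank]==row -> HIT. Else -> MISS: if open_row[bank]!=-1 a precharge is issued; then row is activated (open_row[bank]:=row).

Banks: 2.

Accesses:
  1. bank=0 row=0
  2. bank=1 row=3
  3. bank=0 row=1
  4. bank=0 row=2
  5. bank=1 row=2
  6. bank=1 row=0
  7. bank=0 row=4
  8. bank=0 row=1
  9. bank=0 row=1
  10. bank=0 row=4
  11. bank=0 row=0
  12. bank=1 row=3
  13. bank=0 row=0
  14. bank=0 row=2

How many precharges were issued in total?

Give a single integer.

Answer: 10

Derivation:
Acc 1: bank0 row0 -> MISS (open row0); precharges=0
Acc 2: bank1 row3 -> MISS (open row3); precharges=0
Acc 3: bank0 row1 -> MISS (open row1); precharges=1
Acc 4: bank0 row2 -> MISS (open row2); precharges=2
Acc 5: bank1 row2 -> MISS (open row2); precharges=3
Acc 6: bank1 row0 -> MISS (open row0); precharges=4
Acc 7: bank0 row4 -> MISS (open row4); precharges=5
Acc 8: bank0 row1 -> MISS (open row1); precharges=6
Acc 9: bank0 row1 -> HIT
Acc 10: bank0 row4 -> MISS (open row4); precharges=7
Acc 11: bank0 row0 -> MISS (open row0); precharges=8
Acc 12: bank1 row3 -> MISS (open row3); precharges=9
Acc 13: bank0 row0 -> HIT
Acc 14: bank0 row2 -> MISS (open row2); precharges=10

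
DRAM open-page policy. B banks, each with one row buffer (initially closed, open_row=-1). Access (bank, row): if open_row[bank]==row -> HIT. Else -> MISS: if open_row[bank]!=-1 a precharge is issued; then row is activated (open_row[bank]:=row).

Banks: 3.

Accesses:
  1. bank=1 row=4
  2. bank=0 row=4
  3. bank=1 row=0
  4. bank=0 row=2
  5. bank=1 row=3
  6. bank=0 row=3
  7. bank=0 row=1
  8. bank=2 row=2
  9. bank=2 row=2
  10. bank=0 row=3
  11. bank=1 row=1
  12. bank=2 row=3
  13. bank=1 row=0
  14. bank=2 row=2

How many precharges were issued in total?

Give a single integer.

Answer: 10

Derivation:
Acc 1: bank1 row4 -> MISS (open row4); precharges=0
Acc 2: bank0 row4 -> MISS (open row4); precharges=0
Acc 3: bank1 row0 -> MISS (open row0); precharges=1
Acc 4: bank0 row2 -> MISS (open row2); precharges=2
Acc 5: bank1 row3 -> MISS (open row3); precharges=3
Acc 6: bank0 row3 -> MISS (open row3); precharges=4
Acc 7: bank0 row1 -> MISS (open row1); precharges=5
Acc 8: bank2 row2 -> MISS (open row2); precharges=5
Acc 9: bank2 row2 -> HIT
Acc 10: bank0 row3 -> MISS (open row3); precharges=6
Acc 11: bank1 row1 -> MISS (open row1); precharges=7
Acc 12: bank2 row3 -> MISS (open row3); precharges=8
Acc 13: bank1 row0 -> MISS (open row0); precharges=9
Acc 14: bank2 row2 -> MISS (open row2); precharges=10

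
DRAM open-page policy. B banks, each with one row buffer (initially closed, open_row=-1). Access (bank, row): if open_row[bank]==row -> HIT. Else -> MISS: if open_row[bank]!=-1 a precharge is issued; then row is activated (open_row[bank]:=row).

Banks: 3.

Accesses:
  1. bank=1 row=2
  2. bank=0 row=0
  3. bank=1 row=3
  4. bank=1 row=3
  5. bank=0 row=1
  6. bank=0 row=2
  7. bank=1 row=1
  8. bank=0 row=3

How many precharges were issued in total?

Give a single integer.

Acc 1: bank1 row2 -> MISS (open row2); precharges=0
Acc 2: bank0 row0 -> MISS (open row0); precharges=0
Acc 3: bank1 row3 -> MISS (open row3); precharges=1
Acc 4: bank1 row3 -> HIT
Acc 5: bank0 row1 -> MISS (open row1); precharges=2
Acc 6: bank0 row2 -> MISS (open row2); precharges=3
Acc 7: bank1 row1 -> MISS (open row1); precharges=4
Acc 8: bank0 row3 -> MISS (open row3); precharges=5

Answer: 5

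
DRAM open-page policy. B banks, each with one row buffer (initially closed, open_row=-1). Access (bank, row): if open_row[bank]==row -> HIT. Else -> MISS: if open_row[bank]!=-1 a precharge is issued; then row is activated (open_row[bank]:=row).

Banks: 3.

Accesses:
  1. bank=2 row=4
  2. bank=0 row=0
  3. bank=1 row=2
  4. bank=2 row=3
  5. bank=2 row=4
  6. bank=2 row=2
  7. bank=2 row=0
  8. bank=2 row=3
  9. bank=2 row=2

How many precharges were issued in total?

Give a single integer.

Acc 1: bank2 row4 -> MISS (open row4); precharges=0
Acc 2: bank0 row0 -> MISS (open row0); precharges=0
Acc 3: bank1 row2 -> MISS (open row2); precharges=0
Acc 4: bank2 row3 -> MISS (open row3); precharges=1
Acc 5: bank2 row4 -> MISS (open row4); precharges=2
Acc 6: bank2 row2 -> MISS (open row2); precharges=3
Acc 7: bank2 row0 -> MISS (open row0); precharges=4
Acc 8: bank2 row3 -> MISS (open row3); precharges=5
Acc 9: bank2 row2 -> MISS (open row2); precharges=6

Answer: 6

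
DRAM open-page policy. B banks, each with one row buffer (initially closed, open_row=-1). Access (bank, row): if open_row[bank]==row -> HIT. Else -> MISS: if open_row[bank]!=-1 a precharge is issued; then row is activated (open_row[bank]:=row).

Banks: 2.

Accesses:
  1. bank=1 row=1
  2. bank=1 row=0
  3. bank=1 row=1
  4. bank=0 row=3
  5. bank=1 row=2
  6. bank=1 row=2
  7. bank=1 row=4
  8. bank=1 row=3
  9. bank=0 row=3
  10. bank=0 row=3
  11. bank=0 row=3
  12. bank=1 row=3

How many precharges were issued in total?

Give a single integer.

Acc 1: bank1 row1 -> MISS (open row1); precharges=0
Acc 2: bank1 row0 -> MISS (open row0); precharges=1
Acc 3: bank1 row1 -> MISS (open row1); precharges=2
Acc 4: bank0 row3 -> MISS (open row3); precharges=2
Acc 5: bank1 row2 -> MISS (open row2); precharges=3
Acc 6: bank1 row2 -> HIT
Acc 7: bank1 row4 -> MISS (open row4); precharges=4
Acc 8: bank1 row3 -> MISS (open row3); precharges=5
Acc 9: bank0 row3 -> HIT
Acc 10: bank0 row3 -> HIT
Acc 11: bank0 row3 -> HIT
Acc 12: bank1 row3 -> HIT

Answer: 5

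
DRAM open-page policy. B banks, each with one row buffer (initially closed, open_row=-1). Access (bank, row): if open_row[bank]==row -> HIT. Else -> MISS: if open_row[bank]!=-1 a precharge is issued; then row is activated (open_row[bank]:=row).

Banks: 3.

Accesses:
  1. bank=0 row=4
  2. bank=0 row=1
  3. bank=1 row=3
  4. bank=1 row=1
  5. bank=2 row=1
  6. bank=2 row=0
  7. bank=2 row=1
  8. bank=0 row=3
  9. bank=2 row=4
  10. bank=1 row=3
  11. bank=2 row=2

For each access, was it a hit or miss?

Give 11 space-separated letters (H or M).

Acc 1: bank0 row4 -> MISS (open row4); precharges=0
Acc 2: bank0 row1 -> MISS (open row1); precharges=1
Acc 3: bank1 row3 -> MISS (open row3); precharges=1
Acc 4: bank1 row1 -> MISS (open row1); precharges=2
Acc 5: bank2 row1 -> MISS (open row1); precharges=2
Acc 6: bank2 row0 -> MISS (open row0); precharges=3
Acc 7: bank2 row1 -> MISS (open row1); precharges=4
Acc 8: bank0 row3 -> MISS (open row3); precharges=5
Acc 9: bank2 row4 -> MISS (open row4); precharges=6
Acc 10: bank1 row3 -> MISS (open row3); precharges=7
Acc 11: bank2 row2 -> MISS (open row2); precharges=8

Answer: M M M M M M M M M M M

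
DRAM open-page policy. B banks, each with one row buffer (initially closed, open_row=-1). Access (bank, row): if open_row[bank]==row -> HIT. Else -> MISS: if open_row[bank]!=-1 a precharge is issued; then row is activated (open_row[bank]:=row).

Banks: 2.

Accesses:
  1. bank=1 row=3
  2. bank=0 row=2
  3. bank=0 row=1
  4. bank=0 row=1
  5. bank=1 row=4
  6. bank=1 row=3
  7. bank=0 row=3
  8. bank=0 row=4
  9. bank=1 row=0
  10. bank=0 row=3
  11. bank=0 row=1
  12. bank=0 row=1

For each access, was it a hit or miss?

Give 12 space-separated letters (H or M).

Acc 1: bank1 row3 -> MISS (open row3); precharges=0
Acc 2: bank0 row2 -> MISS (open row2); precharges=0
Acc 3: bank0 row1 -> MISS (open row1); precharges=1
Acc 4: bank0 row1 -> HIT
Acc 5: bank1 row4 -> MISS (open row4); precharges=2
Acc 6: bank1 row3 -> MISS (open row3); precharges=3
Acc 7: bank0 row3 -> MISS (open row3); precharges=4
Acc 8: bank0 row4 -> MISS (open row4); precharges=5
Acc 9: bank1 row0 -> MISS (open row0); precharges=6
Acc 10: bank0 row3 -> MISS (open row3); precharges=7
Acc 11: bank0 row1 -> MISS (open row1); precharges=8
Acc 12: bank0 row1 -> HIT

Answer: M M M H M M M M M M M H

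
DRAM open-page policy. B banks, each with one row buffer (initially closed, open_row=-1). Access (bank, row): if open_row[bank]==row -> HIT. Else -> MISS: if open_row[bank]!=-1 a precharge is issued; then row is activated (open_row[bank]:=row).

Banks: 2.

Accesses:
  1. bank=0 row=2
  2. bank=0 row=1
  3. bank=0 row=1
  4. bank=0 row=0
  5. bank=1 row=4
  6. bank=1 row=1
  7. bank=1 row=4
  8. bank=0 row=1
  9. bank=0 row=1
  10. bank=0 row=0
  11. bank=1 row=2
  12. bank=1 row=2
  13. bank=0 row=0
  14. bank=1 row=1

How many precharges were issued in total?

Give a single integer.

Answer: 8

Derivation:
Acc 1: bank0 row2 -> MISS (open row2); precharges=0
Acc 2: bank0 row1 -> MISS (open row1); precharges=1
Acc 3: bank0 row1 -> HIT
Acc 4: bank0 row0 -> MISS (open row0); precharges=2
Acc 5: bank1 row4 -> MISS (open row4); precharges=2
Acc 6: bank1 row1 -> MISS (open row1); precharges=3
Acc 7: bank1 row4 -> MISS (open row4); precharges=4
Acc 8: bank0 row1 -> MISS (open row1); precharges=5
Acc 9: bank0 row1 -> HIT
Acc 10: bank0 row0 -> MISS (open row0); precharges=6
Acc 11: bank1 row2 -> MISS (open row2); precharges=7
Acc 12: bank1 row2 -> HIT
Acc 13: bank0 row0 -> HIT
Acc 14: bank1 row1 -> MISS (open row1); precharges=8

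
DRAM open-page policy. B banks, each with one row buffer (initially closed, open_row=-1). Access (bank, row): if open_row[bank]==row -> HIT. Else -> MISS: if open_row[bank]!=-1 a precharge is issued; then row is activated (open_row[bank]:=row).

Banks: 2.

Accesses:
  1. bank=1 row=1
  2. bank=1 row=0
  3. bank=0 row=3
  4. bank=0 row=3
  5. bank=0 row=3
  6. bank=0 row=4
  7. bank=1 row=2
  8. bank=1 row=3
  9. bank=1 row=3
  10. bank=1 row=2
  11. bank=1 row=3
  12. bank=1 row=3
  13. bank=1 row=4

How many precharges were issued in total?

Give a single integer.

Acc 1: bank1 row1 -> MISS (open row1); precharges=0
Acc 2: bank1 row0 -> MISS (open row0); precharges=1
Acc 3: bank0 row3 -> MISS (open row3); precharges=1
Acc 4: bank0 row3 -> HIT
Acc 5: bank0 row3 -> HIT
Acc 6: bank0 row4 -> MISS (open row4); precharges=2
Acc 7: bank1 row2 -> MISS (open row2); precharges=3
Acc 8: bank1 row3 -> MISS (open row3); precharges=4
Acc 9: bank1 row3 -> HIT
Acc 10: bank1 row2 -> MISS (open row2); precharges=5
Acc 11: bank1 row3 -> MISS (open row3); precharges=6
Acc 12: bank1 row3 -> HIT
Acc 13: bank1 row4 -> MISS (open row4); precharges=7

Answer: 7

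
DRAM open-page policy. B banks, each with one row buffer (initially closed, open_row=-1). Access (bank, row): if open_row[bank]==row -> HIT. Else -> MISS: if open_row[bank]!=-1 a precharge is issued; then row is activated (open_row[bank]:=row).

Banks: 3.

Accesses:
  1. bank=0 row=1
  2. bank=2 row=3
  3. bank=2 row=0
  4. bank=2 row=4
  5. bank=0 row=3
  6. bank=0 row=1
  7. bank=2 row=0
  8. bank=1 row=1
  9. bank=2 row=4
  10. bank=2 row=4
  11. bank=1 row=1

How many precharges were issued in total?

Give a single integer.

Acc 1: bank0 row1 -> MISS (open row1); precharges=0
Acc 2: bank2 row3 -> MISS (open row3); precharges=0
Acc 3: bank2 row0 -> MISS (open row0); precharges=1
Acc 4: bank2 row4 -> MISS (open row4); precharges=2
Acc 5: bank0 row3 -> MISS (open row3); precharges=3
Acc 6: bank0 row1 -> MISS (open row1); precharges=4
Acc 7: bank2 row0 -> MISS (open row0); precharges=5
Acc 8: bank1 row1 -> MISS (open row1); precharges=5
Acc 9: bank2 row4 -> MISS (open row4); precharges=6
Acc 10: bank2 row4 -> HIT
Acc 11: bank1 row1 -> HIT

Answer: 6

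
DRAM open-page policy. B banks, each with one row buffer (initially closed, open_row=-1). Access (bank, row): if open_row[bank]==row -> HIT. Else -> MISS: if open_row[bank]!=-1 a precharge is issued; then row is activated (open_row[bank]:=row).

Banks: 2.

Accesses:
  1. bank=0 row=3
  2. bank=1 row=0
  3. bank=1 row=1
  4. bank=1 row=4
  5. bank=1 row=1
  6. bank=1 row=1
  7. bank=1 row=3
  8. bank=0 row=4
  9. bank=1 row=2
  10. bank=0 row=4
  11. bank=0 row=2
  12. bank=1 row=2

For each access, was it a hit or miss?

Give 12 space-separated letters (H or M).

Answer: M M M M M H M M M H M H

Derivation:
Acc 1: bank0 row3 -> MISS (open row3); precharges=0
Acc 2: bank1 row0 -> MISS (open row0); precharges=0
Acc 3: bank1 row1 -> MISS (open row1); precharges=1
Acc 4: bank1 row4 -> MISS (open row4); precharges=2
Acc 5: bank1 row1 -> MISS (open row1); precharges=3
Acc 6: bank1 row1 -> HIT
Acc 7: bank1 row3 -> MISS (open row3); precharges=4
Acc 8: bank0 row4 -> MISS (open row4); precharges=5
Acc 9: bank1 row2 -> MISS (open row2); precharges=6
Acc 10: bank0 row4 -> HIT
Acc 11: bank0 row2 -> MISS (open row2); precharges=7
Acc 12: bank1 row2 -> HIT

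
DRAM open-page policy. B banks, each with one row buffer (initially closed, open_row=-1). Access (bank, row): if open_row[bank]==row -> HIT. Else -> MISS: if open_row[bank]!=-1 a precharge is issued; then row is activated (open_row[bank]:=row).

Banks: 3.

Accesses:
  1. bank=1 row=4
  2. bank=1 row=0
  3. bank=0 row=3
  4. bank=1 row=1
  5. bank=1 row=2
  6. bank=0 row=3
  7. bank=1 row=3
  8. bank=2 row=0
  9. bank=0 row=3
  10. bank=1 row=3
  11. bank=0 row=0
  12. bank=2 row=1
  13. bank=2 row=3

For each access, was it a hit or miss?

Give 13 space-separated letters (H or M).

Acc 1: bank1 row4 -> MISS (open row4); precharges=0
Acc 2: bank1 row0 -> MISS (open row0); precharges=1
Acc 3: bank0 row3 -> MISS (open row3); precharges=1
Acc 4: bank1 row1 -> MISS (open row1); precharges=2
Acc 5: bank1 row2 -> MISS (open row2); precharges=3
Acc 6: bank0 row3 -> HIT
Acc 7: bank1 row3 -> MISS (open row3); precharges=4
Acc 8: bank2 row0 -> MISS (open row0); precharges=4
Acc 9: bank0 row3 -> HIT
Acc 10: bank1 row3 -> HIT
Acc 11: bank0 row0 -> MISS (open row0); precharges=5
Acc 12: bank2 row1 -> MISS (open row1); precharges=6
Acc 13: bank2 row3 -> MISS (open row3); precharges=7

Answer: M M M M M H M M H H M M M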